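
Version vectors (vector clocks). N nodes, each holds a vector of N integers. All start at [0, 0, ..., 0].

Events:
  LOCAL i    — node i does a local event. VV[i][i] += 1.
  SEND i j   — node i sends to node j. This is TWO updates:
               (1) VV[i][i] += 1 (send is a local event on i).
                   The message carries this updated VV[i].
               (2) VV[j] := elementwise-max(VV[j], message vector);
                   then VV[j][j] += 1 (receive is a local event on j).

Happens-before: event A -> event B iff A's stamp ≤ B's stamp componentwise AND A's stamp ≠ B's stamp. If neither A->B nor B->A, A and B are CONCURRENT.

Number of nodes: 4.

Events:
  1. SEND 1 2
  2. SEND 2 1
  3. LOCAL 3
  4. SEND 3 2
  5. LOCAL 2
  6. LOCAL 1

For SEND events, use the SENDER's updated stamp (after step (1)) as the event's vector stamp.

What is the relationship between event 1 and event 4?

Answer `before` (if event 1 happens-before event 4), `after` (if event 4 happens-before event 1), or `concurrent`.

Answer: concurrent

Derivation:
Initial: VV[0]=[0, 0, 0, 0]
Initial: VV[1]=[0, 0, 0, 0]
Initial: VV[2]=[0, 0, 0, 0]
Initial: VV[3]=[0, 0, 0, 0]
Event 1: SEND 1->2: VV[1][1]++ -> VV[1]=[0, 1, 0, 0], msg_vec=[0, 1, 0, 0]; VV[2]=max(VV[2],msg_vec) then VV[2][2]++ -> VV[2]=[0, 1, 1, 0]
Event 2: SEND 2->1: VV[2][2]++ -> VV[2]=[0, 1, 2, 0], msg_vec=[0, 1, 2, 0]; VV[1]=max(VV[1],msg_vec) then VV[1][1]++ -> VV[1]=[0, 2, 2, 0]
Event 3: LOCAL 3: VV[3][3]++ -> VV[3]=[0, 0, 0, 1]
Event 4: SEND 3->2: VV[3][3]++ -> VV[3]=[0, 0, 0, 2], msg_vec=[0, 0, 0, 2]; VV[2]=max(VV[2],msg_vec) then VV[2][2]++ -> VV[2]=[0, 1, 3, 2]
Event 5: LOCAL 2: VV[2][2]++ -> VV[2]=[0, 1, 4, 2]
Event 6: LOCAL 1: VV[1][1]++ -> VV[1]=[0, 3, 2, 0]
Event 1 stamp: [0, 1, 0, 0]
Event 4 stamp: [0, 0, 0, 2]
[0, 1, 0, 0] <= [0, 0, 0, 2]? False
[0, 0, 0, 2] <= [0, 1, 0, 0]? False
Relation: concurrent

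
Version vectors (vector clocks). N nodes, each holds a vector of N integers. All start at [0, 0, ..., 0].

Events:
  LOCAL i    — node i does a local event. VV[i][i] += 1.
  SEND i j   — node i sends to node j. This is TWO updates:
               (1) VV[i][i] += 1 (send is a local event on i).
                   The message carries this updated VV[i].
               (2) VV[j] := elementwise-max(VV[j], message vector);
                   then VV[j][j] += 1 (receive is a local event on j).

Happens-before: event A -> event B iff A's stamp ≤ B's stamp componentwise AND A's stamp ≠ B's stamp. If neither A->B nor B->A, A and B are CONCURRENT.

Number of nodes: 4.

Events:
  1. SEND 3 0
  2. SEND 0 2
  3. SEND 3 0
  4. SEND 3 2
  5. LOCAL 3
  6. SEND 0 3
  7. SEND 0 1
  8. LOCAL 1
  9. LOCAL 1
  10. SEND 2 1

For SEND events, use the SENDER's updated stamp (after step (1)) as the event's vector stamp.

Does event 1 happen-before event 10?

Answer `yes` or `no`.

Initial: VV[0]=[0, 0, 0, 0]
Initial: VV[1]=[0, 0, 0, 0]
Initial: VV[2]=[0, 0, 0, 0]
Initial: VV[3]=[0, 0, 0, 0]
Event 1: SEND 3->0: VV[3][3]++ -> VV[3]=[0, 0, 0, 1], msg_vec=[0, 0, 0, 1]; VV[0]=max(VV[0],msg_vec) then VV[0][0]++ -> VV[0]=[1, 0, 0, 1]
Event 2: SEND 0->2: VV[0][0]++ -> VV[0]=[2, 0, 0, 1], msg_vec=[2, 0, 0, 1]; VV[2]=max(VV[2],msg_vec) then VV[2][2]++ -> VV[2]=[2, 0, 1, 1]
Event 3: SEND 3->0: VV[3][3]++ -> VV[3]=[0, 0, 0, 2], msg_vec=[0, 0, 0, 2]; VV[0]=max(VV[0],msg_vec) then VV[0][0]++ -> VV[0]=[3, 0, 0, 2]
Event 4: SEND 3->2: VV[3][3]++ -> VV[3]=[0, 0, 0, 3], msg_vec=[0, 0, 0, 3]; VV[2]=max(VV[2],msg_vec) then VV[2][2]++ -> VV[2]=[2, 0, 2, 3]
Event 5: LOCAL 3: VV[3][3]++ -> VV[3]=[0, 0, 0, 4]
Event 6: SEND 0->3: VV[0][0]++ -> VV[0]=[4, 0, 0, 2], msg_vec=[4, 0, 0, 2]; VV[3]=max(VV[3],msg_vec) then VV[3][3]++ -> VV[3]=[4, 0, 0, 5]
Event 7: SEND 0->1: VV[0][0]++ -> VV[0]=[5, 0, 0, 2], msg_vec=[5, 0, 0, 2]; VV[1]=max(VV[1],msg_vec) then VV[1][1]++ -> VV[1]=[5, 1, 0, 2]
Event 8: LOCAL 1: VV[1][1]++ -> VV[1]=[5, 2, 0, 2]
Event 9: LOCAL 1: VV[1][1]++ -> VV[1]=[5, 3, 0, 2]
Event 10: SEND 2->1: VV[2][2]++ -> VV[2]=[2, 0, 3, 3], msg_vec=[2, 0, 3, 3]; VV[1]=max(VV[1],msg_vec) then VV[1][1]++ -> VV[1]=[5, 4, 3, 3]
Event 1 stamp: [0, 0, 0, 1]
Event 10 stamp: [2, 0, 3, 3]
[0, 0, 0, 1] <= [2, 0, 3, 3]? True. Equal? False. Happens-before: True

Answer: yes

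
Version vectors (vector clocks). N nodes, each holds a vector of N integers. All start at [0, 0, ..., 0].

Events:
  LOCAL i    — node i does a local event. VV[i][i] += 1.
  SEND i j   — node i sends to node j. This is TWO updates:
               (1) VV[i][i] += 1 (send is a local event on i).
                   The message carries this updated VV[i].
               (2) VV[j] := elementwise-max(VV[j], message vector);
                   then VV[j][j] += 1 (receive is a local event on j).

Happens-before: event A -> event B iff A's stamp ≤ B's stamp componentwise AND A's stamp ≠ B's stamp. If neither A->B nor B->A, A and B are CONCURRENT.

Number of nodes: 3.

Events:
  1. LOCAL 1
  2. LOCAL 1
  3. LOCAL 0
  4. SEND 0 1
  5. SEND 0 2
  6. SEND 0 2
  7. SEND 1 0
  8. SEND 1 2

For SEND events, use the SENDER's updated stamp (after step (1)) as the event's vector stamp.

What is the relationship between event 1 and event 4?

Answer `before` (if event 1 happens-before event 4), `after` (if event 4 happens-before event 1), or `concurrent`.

Answer: concurrent

Derivation:
Initial: VV[0]=[0, 0, 0]
Initial: VV[1]=[0, 0, 0]
Initial: VV[2]=[0, 0, 0]
Event 1: LOCAL 1: VV[1][1]++ -> VV[1]=[0, 1, 0]
Event 2: LOCAL 1: VV[1][1]++ -> VV[1]=[0, 2, 0]
Event 3: LOCAL 0: VV[0][0]++ -> VV[0]=[1, 0, 0]
Event 4: SEND 0->1: VV[0][0]++ -> VV[0]=[2, 0, 0], msg_vec=[2, 0, 0]; VV[1]=max(VV[1],msg_vec) then VV[1][1]++ -> VV[1]=[2, 3, 0]
Event 5: SEND 0->2: VV[0][0]++ -> VV[0]=[3, 0, 0], msg_vec=[3, 0, 0]; VV[2]=max(VV[2],msg_vec) then VV[2][2]++ -> VV[2]=[3, 0, 1]
Event 6: SEND 0->2: VV[0][0]++ -> VV[0]=[4, 0, 0], msg_vec=[4, 0, 0]; VV[2]=max(VV[2],msg_vec) then VV[2][2]++ -> VV[2]=[4, 0, 2]
Event 7: SEND 1->0: VV[1][1]++ -> VV[1]=[2, 4, 0], msg_vec=[2, 4, 0]; VV[0]=max(VV[0],msg_vec) then VV[0][0]++ -> VV[0]=[5, 4, 0]
Event 8: SEND 1->2: VV[1][1]++ -> VV[1]=[2, 5, 0], msg_vec=[2, 5, 0]; VV[2]=max(VV[2],msg_vec) then VV[2][2]++ -> VV[2]=[4, 5, 3]
Event 1 stamp: [0, 1, 0]
Event 4 stamp: [2, 0, 0]
[0, 1, 0] <= [2, 0, 0]? False
[2, 0, 0] <= [0, 1, 0]? False
Relation: concurrent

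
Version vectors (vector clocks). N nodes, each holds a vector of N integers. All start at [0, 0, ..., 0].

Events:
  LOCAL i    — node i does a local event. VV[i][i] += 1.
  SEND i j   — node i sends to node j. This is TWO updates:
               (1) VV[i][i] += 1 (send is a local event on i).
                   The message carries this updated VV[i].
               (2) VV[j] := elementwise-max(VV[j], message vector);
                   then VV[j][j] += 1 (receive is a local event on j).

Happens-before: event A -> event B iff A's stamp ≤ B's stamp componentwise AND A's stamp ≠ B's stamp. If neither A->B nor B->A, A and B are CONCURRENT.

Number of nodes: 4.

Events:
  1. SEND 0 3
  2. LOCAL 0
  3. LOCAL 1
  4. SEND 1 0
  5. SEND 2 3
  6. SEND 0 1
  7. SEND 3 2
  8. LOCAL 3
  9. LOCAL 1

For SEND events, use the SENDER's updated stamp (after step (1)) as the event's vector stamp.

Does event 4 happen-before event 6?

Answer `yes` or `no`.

Initial: VV[0]=[0, 0, 0, 0]
Initial: VV[1]=[0, 0, 0, 0]
Initial: VV[2]=[0, 0, 0, 0]
Initial: VV[3]=[0, 0, 0, 0]
Event 1: SEND 0->3: VV[0][0]++ -> VV[0]=[1, 0, 0, 0], msg_vec=[1, 0, 0, 0]; VV[3]=max(VV[3],msg_vec) then VV[3][3]++ -> VV[3]=[1, 0, 0, 1]
Event 2: LOCAL 0: VV[0][0]++ -> VV[0]=[2, 0, 0, 0]
Event 3: LOCAL 1: VV[1][1]++ -> VV[1]=[0, 1, 0, 0]
Event 4: SEND 1->0: VV[1][1]++ -> VV[1]=[0, 2, 0, 0], msg_vec=[0, 2, 0, 0]; VV[0]=max(VV[0],msg_vec) then VV[0][0]++ -> VV[0]=[3, 2, 0, 0]
Event 5: SEND 2->3: VV[2][2]++ -> VV[2]=[0, 0, 1, 0], msg_vec=[0, 0, 1, 0]; VV[3]=max(VV[3],msg_vec) then VV[3][3]++ -> VV[3]=[1, 0, 1, 2]
Event 6: SEND 0->1: VV[0][0]++ -> VV[0]=[4, 2, 0, 0], msg_vec=[4, 2, 0, 0]; VV[1]=max(VV[1],msg_vec) then VV[1][1]++ -> VV[1]=[4, 3, 0, 0]
Event 7: SEND 3->2: VV[3][3]++ -> VV[3]=[1, 0, 1, 3], msg_vec=[1, 0, 1, 3]; VV[2]=max(VV[2],msg_vec) then VV[2][2]++ -> VV[2]=[1, 0, 2, 3]
Event 8: LOCAL 3: VV[3][3]++ -> VV[3]=[1, 0, 1, 4]
Event 9: LOCAL 1: VV[1][1]++ -> VV[1]=[4, 4, 0, 0]
Event 4 stamp: [0, 2, 0, 0]
Event 6 stamp: [4, 2, 0, 0]
[0, 2, 0, 0] <= [4, 2, 0, 0]? True. Equal? False. Happens-before: True

Answer: yes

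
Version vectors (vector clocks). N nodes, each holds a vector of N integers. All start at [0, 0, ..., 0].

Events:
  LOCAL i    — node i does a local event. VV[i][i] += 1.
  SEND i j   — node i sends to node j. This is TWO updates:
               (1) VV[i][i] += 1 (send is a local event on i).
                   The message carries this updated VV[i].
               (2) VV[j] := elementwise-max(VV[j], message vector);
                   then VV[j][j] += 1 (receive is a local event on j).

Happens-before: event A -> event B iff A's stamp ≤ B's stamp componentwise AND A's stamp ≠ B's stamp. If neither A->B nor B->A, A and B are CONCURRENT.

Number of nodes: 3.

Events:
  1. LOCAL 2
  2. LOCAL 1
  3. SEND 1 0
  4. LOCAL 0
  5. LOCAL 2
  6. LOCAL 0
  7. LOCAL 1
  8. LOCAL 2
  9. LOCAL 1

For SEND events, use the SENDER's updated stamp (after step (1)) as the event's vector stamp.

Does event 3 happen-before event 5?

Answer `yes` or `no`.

Answer: no

Derivation:
Initial: VV[0]=[0, 0, 0]
Initial: VV[1]=[0, 0, 0]
Initial: VV[2]=[0, 0, 0]
Event 1: LOCAL 2: VV[2][2]++ -> VV[2]=[0, 0, 1]
Event 2: LOCAL 1: VV[1][1]++ -> VV[1]=[0, 1, 0]
Event 3: SEND 1->0: VV[1][1]++ -> VV[1]=[0, 2, 0], msg_vec=[0, 2, 0]; VV[0]=max(VV[0],msg_vec) then VV[0][0]++ -> VV[0]=[1, 2, 0]
Event 4: LOCAL 0: VV[0][0]++ -> VV[0]=[2, 2, 0]
Event 5: LOCAL 2: VV[2][2]++ -> VV[2]=[0, 0, 2]
Event 6: LOCAL 0: VV[0][0]++ -> VV[0]=[3, 2, 0]
Event 7: LOCAL 1: VV[1][1]++ -> VV[1]=[0, 3, 0]
Event 8: LOCAL 2: VV[2][2]++ -> VV[2]=[0, 0, 3]
Event 9: LOCAL 1: VV[1][1]++ -> VV[1]=[0, 4, 0]
Event 3 stamp: [0, 2, 0]
Event 5 stamp: [0, 0, 2]
[0, 2, 0] <= [0, 0, 2]? False. Equal? False. Happens-before: False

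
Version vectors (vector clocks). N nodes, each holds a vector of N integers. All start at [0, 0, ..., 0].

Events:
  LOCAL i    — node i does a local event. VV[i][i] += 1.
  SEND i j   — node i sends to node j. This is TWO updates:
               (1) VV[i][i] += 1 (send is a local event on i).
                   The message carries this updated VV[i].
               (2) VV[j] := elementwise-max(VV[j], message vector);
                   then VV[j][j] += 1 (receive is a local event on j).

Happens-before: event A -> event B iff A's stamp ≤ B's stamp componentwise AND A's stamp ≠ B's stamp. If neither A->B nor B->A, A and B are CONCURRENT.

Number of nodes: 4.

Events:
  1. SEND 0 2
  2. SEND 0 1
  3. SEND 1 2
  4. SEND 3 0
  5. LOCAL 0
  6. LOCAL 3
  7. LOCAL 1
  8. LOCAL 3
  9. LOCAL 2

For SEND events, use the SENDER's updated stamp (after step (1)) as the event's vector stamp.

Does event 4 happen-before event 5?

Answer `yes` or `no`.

Answer: yes

Derivation:
Initial: VV[0]=[0, 0, 0, 0]
Initial: VV[1]=[0, 0, 0, 0]
Initial: VV[2]=[0, 0, 0, 0]
Initial: VV[3]=[0, 0, 0, 0]
Event 1: SEND 0->2: VV[0][0]++ -> VV[0]=[1, 0, 0, 0], msg_vec=[1, 0, 0, 0]; VV[2]=max(VV[2],msg_vec) then VV[2][2]++ -> VV[2]=[1, 0, 1, 0]
Event 2: SEND 0->1: VV[0][0]++ -> VV[0]=[2, 0, 0, 0], msg_vec=[2, 0, 0, 0]; VV[1]=max(VV[1],msg_vec) then VV[1][1]++ -> VV[1]=[2, 1, 0, 0]
Event 3: SEND 1->2: VV[1][1]++ -> VV[1]=[2, 2, 0, 0], msg_vec=[2, 2, 0, 0]; VV[2]=max(VV[2],msg_vec) then VV[2][2]++ -> VV[2]=[2, 2, 2, 0]
Event 4: SEND 3->0: VV[3][3]++ -> VV[3]=[0, 0, 0, 1], msg_vec=[0, 0, 0, 1]; VV[0]=max(VV[0],msg_vec) then VV[0][0]++ -> VV[0]=[3, 0, 0, 1]
Event 5: LOCAL 0: VV[0][0]++ -> VV[0]=[4, 0, 0, 1]
Event 6: LOCAL 3: VV[3][3]++ -> VV[3]=[0, 0, 0, 2]
Event 7: LOCAL 1: VV[1][1]++ -> VV[1]=[2, 3, 0, 0]
Event 8: LOCAL 3: VV[3][3]++ -> VV[3]=[0, 0, 0, 3]
Event 9: LOCAL 2: VV[2][2]++ -> VV[2]=[2, 2, 3, 0]
Event 4 stamp: [0, 0, 0, 1]
Event 5 stamp: [4, 0, 0, 1]
[0, 0, 0, 1] <= [4, 0, 0, 1]? True. Equal? False. Happens-before: True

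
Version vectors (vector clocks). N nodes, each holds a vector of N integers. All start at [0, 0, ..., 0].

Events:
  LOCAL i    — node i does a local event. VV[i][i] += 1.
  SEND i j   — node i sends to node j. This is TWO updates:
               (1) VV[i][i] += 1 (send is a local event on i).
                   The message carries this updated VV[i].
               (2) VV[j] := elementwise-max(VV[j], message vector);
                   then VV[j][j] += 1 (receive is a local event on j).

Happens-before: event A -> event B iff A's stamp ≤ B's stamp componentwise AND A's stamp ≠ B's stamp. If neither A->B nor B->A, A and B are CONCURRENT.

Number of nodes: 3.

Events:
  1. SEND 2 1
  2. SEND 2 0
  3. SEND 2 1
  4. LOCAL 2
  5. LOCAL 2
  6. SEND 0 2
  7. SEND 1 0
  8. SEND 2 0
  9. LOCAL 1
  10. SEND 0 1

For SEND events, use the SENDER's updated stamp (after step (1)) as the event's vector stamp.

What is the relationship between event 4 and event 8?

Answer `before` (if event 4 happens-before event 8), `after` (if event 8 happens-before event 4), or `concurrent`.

Initial: VV[0]=[0, 0, 0]
Initial: VV[1]=[0, 0, 0]
Initial: VV[2]=[0, 0, 0]
Event 1: SEND 2->1: VV[2][2]++ -> VV[2]=[0, 0, 1], msg_vec=[0, 0, 1]; VV[1]=max(VV[1],msg_vec) then VV[1][1]++ -> VV[1]=[0, 1, 1]
Event 2: SEND 2->0: VV[2][2]++ -> VV[2]=[0, 0, 2], msg_vec=[0, 0, 2]; VV[0]=max(VV[0],msg_vec) then VV[0][0]++ -> VV[0]=[1, 0, 2]
Event 3: SEND 2->1: VV[2][2]++ -> VV[2]=[0, 0, 3], msg_vec=[0, 0, 3]; VV[1]=max(VV[1],msg_vec) then VV[1][1]++ -> VV[1]=[0, 2, 3]
Event 4: LOCAL 2: VV[2][2]++ -> VV[2]=[0, 0, 4]
Event 5: LOCAL 2: VV[2][2]++ -> VV[2]=[0, 0, 5]
Event 6: SEND 0->2: VV[0][0]++ -> VV[0]=[2, 0, 2], msg_vec=[2, 0, 2]; VV[2]=max(VV[2],msg_vec) then VV[2][2]++ -> VV[2]=[2, 0, 6]
Event 7: SEND 1->0: VV[1][1]++ -> VV[1]=[0, 3, 3], msg_vec=[0, 3, 3]; VV[0]=max(VV[0],msg_vec) then VV[0][0]++ -> VV[0]=[3, 3, 3]
Event 8: SEND 2->0: VV[2][2]++ -> VV[2]=[2, 0, 7], msg_vec=[2, 0, 7]; VV[0]=max(VV[0],msg_vec) then VV[0][0]++ -> VV[0]=[4, 3, 7]
Event 9: LOCAL 1: VV[1][1]++ -> VV[1]=[0, 4, 3]
Event 10: SEND 0->1: VV[0][0]++ -> VV[0]=[5, 3, 7], msg_vec=[5, 3, 7]; VV[1]=max(VV[1],msg_vec) then VV[1][1]++ -> VV[1]=[5, 5, 7]
Event 4 stamp: [0, 0, 4]
Event 8 stamp: [2, 0, 7]
[0, 0, 4] <= [2, 0, 7]? True
[2, 0, 7] <= [0, 0, 4]? False
Relation: before

Answer: before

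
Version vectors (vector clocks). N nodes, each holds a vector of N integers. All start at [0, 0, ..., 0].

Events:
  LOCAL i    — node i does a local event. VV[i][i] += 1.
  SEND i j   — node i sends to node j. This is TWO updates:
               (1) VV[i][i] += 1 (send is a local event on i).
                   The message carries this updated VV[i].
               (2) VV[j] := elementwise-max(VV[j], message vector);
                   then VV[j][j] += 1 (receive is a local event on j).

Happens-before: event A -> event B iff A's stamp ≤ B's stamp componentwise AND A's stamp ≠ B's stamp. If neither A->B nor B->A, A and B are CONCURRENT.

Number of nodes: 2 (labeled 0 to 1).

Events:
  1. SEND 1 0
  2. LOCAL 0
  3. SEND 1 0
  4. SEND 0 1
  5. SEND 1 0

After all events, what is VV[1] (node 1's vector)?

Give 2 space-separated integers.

Initial: VV[0]=[0, 0]
Initial: VV[1]=[0, 0]
Event 1: SEND 1->0: VV[1][1]++ -> VV[1]=[0, 1], msg_vec=[0, 1]; VV[0]=max(VV[0],msg_vec) then VV[0][0]++ -> VV[0]=[1, 1]
Event 2: LOCAL 0: VV[0][0]++ -> VV[0]=[2, 1]
Event 3: SEND 1->0: VV[1][1]++ -> VV[1]=[0, 2], msg_vec=[0, 2]; VV[0]=max(VV[0],msg_vec) then VV[0][0]++ -> VV[0]=[3, 2]
Event 4: SEND 0->1: VV[0][0]++ -> VV[0]=[4, 2], msg_vec=[4, 2]; VV[1]=max(VV[1],msg_vec) then VV[1][1]++ -> VV[1]=[4, 3]
Event 5: SEND 1->0: VV[1][1]++ -> VV[1]=[4, 4], msg_vec=[4, 4]; VV[0]=max(VV[0],msg_vec) then VV[0][0]++ -> VV[0]=[5, 4]
Final vectors: VV[0]=[5, 4]; VV[1]=[4, 4]

Answer: 4 4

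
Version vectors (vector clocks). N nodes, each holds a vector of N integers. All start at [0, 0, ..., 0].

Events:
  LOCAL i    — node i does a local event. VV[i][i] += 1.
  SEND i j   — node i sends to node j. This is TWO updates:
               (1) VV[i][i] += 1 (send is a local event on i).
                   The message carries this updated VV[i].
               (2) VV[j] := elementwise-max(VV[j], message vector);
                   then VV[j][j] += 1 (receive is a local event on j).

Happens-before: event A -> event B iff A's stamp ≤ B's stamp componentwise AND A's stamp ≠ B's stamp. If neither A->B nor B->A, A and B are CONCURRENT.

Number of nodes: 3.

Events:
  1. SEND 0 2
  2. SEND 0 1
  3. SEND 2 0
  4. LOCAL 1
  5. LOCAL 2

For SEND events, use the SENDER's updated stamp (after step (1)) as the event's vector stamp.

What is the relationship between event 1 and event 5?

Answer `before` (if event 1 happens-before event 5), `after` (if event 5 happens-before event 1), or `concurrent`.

Answer: before

Derivation:
Initial: VV[0]=[0, 0, 0]
Initial: VV[1]=[0, 0, 0]
Initial: VV[2]=[0, 0, 0]
Event 1: SEND 0->2: VV[0][0]++ -> VV[0]=[1, 0, 0], msg_vec=[1, 0, 0]; VV[2]=max(VV[2],msg_vec) then VV[2][2]++ -> VV[2]=[1, 0, 1]
Event 2: SEND 0->1: VV[0][0]++ -> VV[0]=[2, 0, 0], msg_vec=[2, 0, 0]; VV[1]=max(VV[1],msg_vec) then VV[1][1]++ -> VV[1]=[2, 1, 0]
Event 3: SEND 2->0: VV[2][2]++ -> VV[2]=[1, 0, 2], msg_vec=[1, 0, 2]; VV[0]=max(VV[0],msg_vec) then VV[0][0]++ -> VV[0]=[3, 0, 2]
Event 4: LOCAL 1: VV[1][1]++ -> VV[1]=[2, 2, 0]
Event 5: LOCAL 2: VV[2][2]++ -> VV[2]=[1, 0, 3]
Event 1 stamp: [1, 0, 0]
Event 5 stamp: [1, 0, 3]
[1, 0, 0] <= [1, 0, 3]? True
[1, 0, 3] <= [1, 0, 0]? False
Relation: before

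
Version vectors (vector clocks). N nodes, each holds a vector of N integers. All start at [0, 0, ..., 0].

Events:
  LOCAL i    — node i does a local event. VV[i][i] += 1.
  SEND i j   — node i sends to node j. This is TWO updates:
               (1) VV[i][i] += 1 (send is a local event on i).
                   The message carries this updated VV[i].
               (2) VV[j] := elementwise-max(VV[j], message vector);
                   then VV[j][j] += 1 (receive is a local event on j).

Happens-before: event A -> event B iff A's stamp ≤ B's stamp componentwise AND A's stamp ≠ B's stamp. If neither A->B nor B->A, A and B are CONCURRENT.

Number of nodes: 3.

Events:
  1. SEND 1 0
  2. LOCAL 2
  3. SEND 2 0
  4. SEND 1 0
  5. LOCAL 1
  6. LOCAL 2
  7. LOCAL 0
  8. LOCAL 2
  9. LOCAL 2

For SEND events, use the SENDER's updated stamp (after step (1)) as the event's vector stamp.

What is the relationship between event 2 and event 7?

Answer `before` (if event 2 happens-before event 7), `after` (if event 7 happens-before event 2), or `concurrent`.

Answer: before

Derivation:
Initial: VV[0]=[0, 0, 0]
Initial: VV[1]=[0, 0, 0]
Initial: VV[2]=[0, 0, 0]
Event 1: SEND 1->0: VV[1][1]++ -> VV[1]=[0, 1, 0], msg_vec=[0, 1, 0]; VV[0]=max(VV[0],msg_vec) then VV[0][0]++ -> VV[0]=[1, 1, 0]
Event 2: LOCAL 2: VV[2][2]++ -> VV[2]=[0, 0, 1]
Event 3: SEND 2->0: VV[2][2]++ -> VV[2]=[0, 0, 2], msg_vec=[0, 0, 2]; VV[0]=max(VV[0],msg_vec) then VV[0][0]++ -> VV[0]=[2, 1, 2]
Event 4: SEND 1->0: VV[1][1]++ -> VV[1]=[0, 2, 0], msg_vec=[0, 2, 0]; VV[0]=max(VV[0],msg_vec) then VV[0][0]++ -> VV[0]=[3, 2, 2]
Event 5: LOCAL 1: VV[1][1]++ -> VV[1]=[0, 3, 0]
Event 6: LOCAL 2: VV[2][2]++ -> VV[2]=[0, 0, 3]
Event 7: LOCAL 0: VV[0][0]++ -> VV[0]=[4, 2, 2]
Event 8: LOCAL 2: VV[2][2]++ -> VV[2]=[0, 0, 4]
Event 9: LOCAL 2: VV[2][2]++ -> VV[2]=[0, 0, 5]
Event 2 stamp: [0, 0, 1]
Event 7 stamp: [4, 2, 2]
[0, 0, 1] <= [4, 2, 2]? True
[4, 2, 2] <= [0, 0, 1]? False
Relation: before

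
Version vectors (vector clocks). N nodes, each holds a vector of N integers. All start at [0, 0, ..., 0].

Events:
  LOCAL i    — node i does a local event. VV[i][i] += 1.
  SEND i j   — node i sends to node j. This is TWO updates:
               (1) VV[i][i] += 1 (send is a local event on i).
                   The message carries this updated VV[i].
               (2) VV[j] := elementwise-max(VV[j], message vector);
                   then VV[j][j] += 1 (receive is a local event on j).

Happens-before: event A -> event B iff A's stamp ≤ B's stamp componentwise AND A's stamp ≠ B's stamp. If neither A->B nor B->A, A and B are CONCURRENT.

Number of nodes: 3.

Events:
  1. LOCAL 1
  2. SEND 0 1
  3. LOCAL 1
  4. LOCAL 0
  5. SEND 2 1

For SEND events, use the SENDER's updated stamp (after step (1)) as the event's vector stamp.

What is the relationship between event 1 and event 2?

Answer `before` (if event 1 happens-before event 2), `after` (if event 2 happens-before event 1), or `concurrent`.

Answer: concurrent

Derivation:
Initial: VV[0]=[0, 0, 0]
Initial: VV[1]=[0, 0, 0]
Initial: VV[2]=[0, 0, 0]
Event 1: LOCAL 1: VV[1][1]++ -> VV[1]=[0, 1, 0]
Event 2: SEND 0->1: VV[0][0]++ -> VV[0]=[1, 0, 0], msg_vec=[1, 0, 0]; VV[1]=max(VV[1],msg_vec) then VV[1][1]++ -> VV[1]=[1, 2, 0]
Event 3: LOCAL 1: VV[1][1]++ -> VV[1]=[1, 3, 0]
Event 4: LOCAL 0: VV[0][0]++ -> VV[0]=[2, 0, 0]
Event 5: SEND 2->1: VV[2][2]++ -> VV[2]=[0, 0, 1], msg_vec=[0, 0, 1]; VV[1]=max(VV[1],msg_vec) then VV[1][1]++ -> VV[1]=[1, 4, 1]
Event 1 stamp: [0, 1, 0]
Event 2 stamp: [1, 0, 0]
[0, 1, 0] <= [1, 0, 0]? False
[1, 0, 0] <= [0, 1, 0]? False
Relation: concurrent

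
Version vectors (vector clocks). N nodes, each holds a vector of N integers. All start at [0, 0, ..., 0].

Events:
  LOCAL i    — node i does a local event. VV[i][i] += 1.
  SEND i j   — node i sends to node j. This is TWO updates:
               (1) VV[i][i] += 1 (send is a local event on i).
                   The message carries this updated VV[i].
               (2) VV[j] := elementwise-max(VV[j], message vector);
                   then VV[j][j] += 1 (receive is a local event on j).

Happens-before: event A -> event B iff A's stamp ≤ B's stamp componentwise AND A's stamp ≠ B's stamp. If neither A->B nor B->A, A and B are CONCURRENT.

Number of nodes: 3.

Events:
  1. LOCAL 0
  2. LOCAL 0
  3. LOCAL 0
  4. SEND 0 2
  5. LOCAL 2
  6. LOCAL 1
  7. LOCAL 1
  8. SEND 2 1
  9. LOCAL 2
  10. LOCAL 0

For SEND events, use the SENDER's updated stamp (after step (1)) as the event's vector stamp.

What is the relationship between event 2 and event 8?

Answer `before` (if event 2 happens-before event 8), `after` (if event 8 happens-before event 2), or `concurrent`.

Answer: before

Derivation:
Initial: VV[0]=[0, 0, 0]
Initial: VV[1]=[0, 0, 0]
Initial: VV[2]=[0, 0, 0]
Event 1: LOCAL 0: VV[0][0]++ -> VV[0]=[1, 0, 0]
Event 2: LOCAL 0: VV[0][0]++ -> VV[0]=[2, 0, 0]
Event 3: LOCAL 0: VV[0][0]++ -> VV[0]=[3, 0, 0]
Event 4: SEND 0->2: VV[0][0]++ -> VV[0]=[4, 0, 0], msg_vec=[4, 0, 0]; VV[2]=max(VV[2],msg_vec) then VV[2][2]++ -> VV[2]=[4, 0, 1]
Event 5: LOCAL 2: VV[2][2]++ -> VV[2]=[4, 0, 2]
Event 6: LOCAL 1: VV[1][1]++ -> VV[1]=[0, 1, 0]
Event 7: LOCAL 1: VV[1][1]++ -> VV[1]=[0, 2, 0]
Event 8: SEND 2->1: VV[2][2]++ -> VV[2]=[4, 0, 3], msg_vec=[4, 0, 3]; VV[1]=max(VV[1],msg_vec) then VV[1][1]++ -> VV[1]=[4, 3, 3]
Event 9: LOCAL 2: VV[2][2]++ -> VV[2]=[4, 0, 4]
Event 10: LOCAL 0: VV[0][0]++ -> VV[0]=[5, 0, 0]
Event 2 stamp: [2, 0, 0]
Event 8 stamp: [4, 0, 3]
[2, 0, 0] <= [4, 0, 3]? True
[4, 0, 3] <= [2, 0, 0]? False
Relation: before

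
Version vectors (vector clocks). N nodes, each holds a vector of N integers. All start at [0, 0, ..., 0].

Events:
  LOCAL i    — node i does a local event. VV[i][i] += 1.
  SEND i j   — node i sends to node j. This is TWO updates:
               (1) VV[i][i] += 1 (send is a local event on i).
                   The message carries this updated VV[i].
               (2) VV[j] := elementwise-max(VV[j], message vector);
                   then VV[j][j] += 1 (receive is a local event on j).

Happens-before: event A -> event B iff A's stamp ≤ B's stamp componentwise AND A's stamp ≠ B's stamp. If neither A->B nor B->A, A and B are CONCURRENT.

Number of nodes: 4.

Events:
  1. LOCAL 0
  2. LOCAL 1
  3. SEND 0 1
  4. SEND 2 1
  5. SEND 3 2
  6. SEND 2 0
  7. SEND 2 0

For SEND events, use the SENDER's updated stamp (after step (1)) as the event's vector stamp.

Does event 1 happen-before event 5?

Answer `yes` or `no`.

Answer: no

Derivation:
Initial: VV[0]=[0, 0, 0, 0]
Initial: VV[1]=[0, 0, 0, 0]
Initial: VV[2]=[0, 0, 0, 0]
Initial: VV[3]=[0, 0, 0, 0]
Event 1: LOCAL 0: VV[0][0]++ -> VV[0]=[1, 0, 0, 0]
Event 2: LOCAL 1: VV[1][1]++ -> VV[1]=[0, 1, 0, 0]
Event 3: SEND 0->1: VV[0][0]++ -> VV[0]=[2, 0, 0, 0], msg_vec=[2, 0, 0, 0]; VV[1]=max(VV[1],msg_vec) then VV[1][1]++ -> VV[1]=[2, 2, 0, 0]
Event 4: SEND 2->1: VV[2][2]++ -> VV[2]=[0, 0, 1, 0], msg_vec=[0, 0, 1, 0]; VV[1]=max(VV[1],msg_vec) then VV[1][1]++ -> VV[1]=[2, 3, 1, 0]
Event 5: SEND 3->2: VV[3][3]++ -> VV[3]=[0, 0, 0, 1], msg_vec=[0, 0, 0, 1]; VV[2]=max(VV[2],msg_vec) then VV[2][2]++ -> VV[2]=[0, 0, 2, 1]
Event 6: SEND 2->0: VV[2][2]++ -> VV[2]=[0, 0, 3, 1], msg_vec=[0, 0, 3, 1]; VV[0]=max(VV[0],msg_vec) then VV[0][0]++ -> VV[0]=[3, 0, 3, 1]
Event 7: SEND 2->0: VV[2][2]++ -> VV[2]=[0, 0, 4, 1], msg_vec=[0, 0, 4, 1]; VV[0]=max(VV[0],msg_vec) then VV[0][0]++ -> VV[0]=[4, 0, 4, 1]
Event 1 stamp: [1, 0, 0, 0]
Event 5 stamp: [0, 0, 0, 1]
[1, 0, 0, 0] <= [0, 0, 0, 1]? False. Equal? False. Happens-before: False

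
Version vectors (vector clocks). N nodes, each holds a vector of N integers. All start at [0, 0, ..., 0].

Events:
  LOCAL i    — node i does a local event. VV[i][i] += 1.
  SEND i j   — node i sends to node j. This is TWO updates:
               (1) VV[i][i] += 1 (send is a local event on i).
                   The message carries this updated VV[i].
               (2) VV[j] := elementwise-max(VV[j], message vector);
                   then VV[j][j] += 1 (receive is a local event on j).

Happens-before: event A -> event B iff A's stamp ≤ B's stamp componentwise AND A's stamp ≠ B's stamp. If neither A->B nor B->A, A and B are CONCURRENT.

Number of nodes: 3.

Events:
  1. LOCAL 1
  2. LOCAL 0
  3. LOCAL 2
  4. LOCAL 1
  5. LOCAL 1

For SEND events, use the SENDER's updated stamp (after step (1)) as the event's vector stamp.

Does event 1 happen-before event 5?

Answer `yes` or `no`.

Initial: VV[0]=[0, 0, 0]
Initial: VV[1]=[0, 0, 0]
Initial: VV[2]=[0, 0, 0]
Event 1: LOCAL 1: VV[1][1]++ -> VV[1]=[0, 1, 0]
Event 2: LOCAL 0: VV[0][0]++ -> VV[0]=[1, 0, 0]
Event 3: LOCAL 2: VV[2][2]++ -> VV[2]=[0, 0, 1]
Event 4: LOCAL 1: VV[1][1]++ -> VV[1]=[0, 2, 0]
Event 5: LOCAL 1: VV[1][1]++ -> VV[1]=[0, 3, 0]
Event 1 stamp: [0, 1, 0]
Event 5 stamp: [0, 3, 0]
[0, 1, 0] <= [0, 3, 0]? True. Equal? False. Happens-before: True

Answer: yes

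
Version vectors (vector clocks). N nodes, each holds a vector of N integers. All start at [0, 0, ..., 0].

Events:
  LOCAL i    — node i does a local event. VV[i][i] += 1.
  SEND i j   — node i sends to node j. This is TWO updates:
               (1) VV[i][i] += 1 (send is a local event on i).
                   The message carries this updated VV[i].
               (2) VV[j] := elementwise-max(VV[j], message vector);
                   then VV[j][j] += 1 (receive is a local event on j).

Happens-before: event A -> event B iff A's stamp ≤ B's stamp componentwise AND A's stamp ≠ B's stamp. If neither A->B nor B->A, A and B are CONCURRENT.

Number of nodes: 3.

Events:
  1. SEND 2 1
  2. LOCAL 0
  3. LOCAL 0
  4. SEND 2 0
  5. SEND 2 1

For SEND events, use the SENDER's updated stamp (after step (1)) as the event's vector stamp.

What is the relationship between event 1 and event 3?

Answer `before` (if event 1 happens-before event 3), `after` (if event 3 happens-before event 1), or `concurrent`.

Initial: VV[0]=[0, 0, 0]
Initial: VV[1]=[0, 0, 0]
Initial: VV[2]=[0, 0, 0]
Event 1: SEND 2->1: VV[2][2]++ -> VV[2]=[0, 0, 1], msg_vec=[0, 0, 1]; VV[1]=max(VV[1],msg_vec) then VV[1][1]++ -> VV[1]=[0, 1, 1]
Event 2: LOCAL 0: VV[0][0]++ -> VV[0]=[1, 0, 0]
Event 3: LOCAL 0: VV[0][0]++ -> VV[0]=[2, 0, 0]
Event 4: SEND 2->0: VV[2][2]++ -> VV[2]=[0, 0, 2], msg_vec=[0, 0, 2]; VV[0]=max(VV[0],msg_vec) then VV[0][0]++ -> VV[0]=[3, 0, 2]
Event 5: SEND 2->1: VV[2][2]++ -> VV[2]=[0, 0, 3], msg_vec=[0, 0, 3]; VV[1]=max(VV[1],msg_vec) then VV[1][1]++ -> VV[1]=[0, 2, 3]
Event 1 stamp: [0, 0, 1]
Event 3 stamp: [2, 0, 0]
[0, 0, 1] <= [2, 0, 0]? False
[2, 0, 0] <= [0, 0, 1]? False
Relation: concurrent

Answer: concurrent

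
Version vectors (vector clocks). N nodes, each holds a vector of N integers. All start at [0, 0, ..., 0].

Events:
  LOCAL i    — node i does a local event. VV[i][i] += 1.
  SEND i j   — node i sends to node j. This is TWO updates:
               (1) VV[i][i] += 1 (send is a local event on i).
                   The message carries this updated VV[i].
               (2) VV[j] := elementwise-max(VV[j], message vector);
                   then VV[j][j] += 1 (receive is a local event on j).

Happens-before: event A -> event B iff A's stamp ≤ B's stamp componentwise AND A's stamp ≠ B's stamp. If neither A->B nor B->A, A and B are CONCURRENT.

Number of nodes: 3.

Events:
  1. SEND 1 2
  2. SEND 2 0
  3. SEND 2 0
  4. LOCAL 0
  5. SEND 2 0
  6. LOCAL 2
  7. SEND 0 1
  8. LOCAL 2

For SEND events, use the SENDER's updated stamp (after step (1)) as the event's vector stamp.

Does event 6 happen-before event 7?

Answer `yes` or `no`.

Initial: VV[0]=[0, 0, 0]
Initial: VV[1]=[0, 0, 0]
Initial: VV[2]=[0, 0, 0]
Event 1: SEND 1->2: VV[1][1]++ -> VV[1]=[0, 1, 0], msg_vec=[0, 1, 0]; VV[2]=max(VV[2],msg_vec) then VV[2][2]++ -> VV[2]=[0, 1, 1]
Event 2: SEND 2->0: VV[2][2]++ -> VV[2]=[0, 1, 2], msg_vec=[0, 1, 2]; VV[0]=max(VV[0],msg_vec) then VV[0][0]++ -> VV[0]=[1, 1, 2]
Event 3: SEND 2->0: VV[2][2]++ -> VV[2]=[0, 1, 3], msg_vec=[0, 1, 3]; VV[0]=max(VV[0],msg_vec) then VV[0][0]++ -> VV[0]=[2, 1, 3]
Event 4: LOCAL 0: VV[0][0]++ -> VV[0]=[3, 1, 3]
Event 5: SEND 2->0: VV[2][2]++ -> VV[2]=[0, 1, 4], msg_vec=[0, 1, 4]; VV[0]=max(VV[0],msg_vec) then VV[0][0]++ -> VV[0]=[4, 1, 4]
Event 6: LOCAL 2: VV[2][2]++ -> VV[2]=[0, 1, 5]
Event 7: SEND 0->1: VV[0][0]++ -> VV[0]=[5, 1, 4], msg_vec=[5, 1, 4]; VV[1]=max(VV[1],msg_vec) then VV[1][1]++ -> VV[1]=[5, 2, 4]
Event 8: LOCAL 2: VV[2][2]++ -> VV[2]=[0, 1, 6]
Event 6 stamp: [0, 1, 5]
Event 7 stamp: [5, 1, 4]
[0, 1, 5] <= [5, 1, 4]? False. Equal? False. Happens-before: False

Answer: no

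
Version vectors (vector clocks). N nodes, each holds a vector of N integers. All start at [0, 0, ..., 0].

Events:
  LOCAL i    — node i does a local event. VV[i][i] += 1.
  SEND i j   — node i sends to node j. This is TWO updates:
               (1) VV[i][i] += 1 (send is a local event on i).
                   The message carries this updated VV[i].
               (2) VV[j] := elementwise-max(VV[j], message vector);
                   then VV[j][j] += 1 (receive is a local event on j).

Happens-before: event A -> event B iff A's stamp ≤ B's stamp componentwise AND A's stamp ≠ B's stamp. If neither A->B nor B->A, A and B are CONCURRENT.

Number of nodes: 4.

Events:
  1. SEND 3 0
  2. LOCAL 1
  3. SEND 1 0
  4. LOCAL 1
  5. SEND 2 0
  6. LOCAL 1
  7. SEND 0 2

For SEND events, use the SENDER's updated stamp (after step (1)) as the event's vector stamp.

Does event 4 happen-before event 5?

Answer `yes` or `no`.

Answer: no

Derivation:
Initial: VV[0]=[0, 0, 0, 0]
Initial: VV[1]=[0, 0, 0, 0]
Initial: VV[2]=[0, 0, 0, 0]
Initial: VV[3]=[0, 0, 0, 0]
Event 1: SEND 3->0: VV[3][3]++ -> VV[3]=[0, 0, 0, 1], msg_vec=[0, 0, 0, 1]; VV[0]=max(VV[0],msg_vec) then VV[0][0]++ -> VV[0]=[1, 0, 0, 1]
Event 2: LOCAL 1: VV[1][1]++ -> VV[1]=[0, 1, 0, 0]
Event 3: SEND 1->0: VV[1][1]++ -> VV[1]=[0, 2, 0, 0], msg_vec=[0, 2, 0, 0]; VV[0]=max(VV[0],msg_vec) then VV[0][0]++ -> VV[0]=[2, 2, 0, 1]
Event 4: LOCAL 1: VV[1][1]++ -> VV[1]=[0, 3, 0, 0]
Event 5: SEND 2->0: VV[2][2]++ -> VV[2]=[0, 0, 1, 0], msg_vec=[0, 0, 1, 0]; VV[0]=max(VV[0],msg_vec) then VV[0][0]++ -> VV[0]=[3, 2, 1, 1]
Event 6: LOCAL 1: VV[1][1]++ -> VV[1]=[0, 4, 0, 0]
Event 7: SEND 0->2: VV[0][0]++ -> VV[0]=[4, 2, 1, 1], msg_vec=[4, 2, 1, 1]; VV[2]=max(VV[2],msg_vec) then VV[2][2]++ -> VV[2]=[4, 2, 2, 1]
Event 4 stamp: [0, 3, 0, 0]
Event 5 stamp: [0, 0, 1, 0]
[0, 3, 0, 0] <= [0, 0, 1, 0]? False. Equal? False. Happens-before: False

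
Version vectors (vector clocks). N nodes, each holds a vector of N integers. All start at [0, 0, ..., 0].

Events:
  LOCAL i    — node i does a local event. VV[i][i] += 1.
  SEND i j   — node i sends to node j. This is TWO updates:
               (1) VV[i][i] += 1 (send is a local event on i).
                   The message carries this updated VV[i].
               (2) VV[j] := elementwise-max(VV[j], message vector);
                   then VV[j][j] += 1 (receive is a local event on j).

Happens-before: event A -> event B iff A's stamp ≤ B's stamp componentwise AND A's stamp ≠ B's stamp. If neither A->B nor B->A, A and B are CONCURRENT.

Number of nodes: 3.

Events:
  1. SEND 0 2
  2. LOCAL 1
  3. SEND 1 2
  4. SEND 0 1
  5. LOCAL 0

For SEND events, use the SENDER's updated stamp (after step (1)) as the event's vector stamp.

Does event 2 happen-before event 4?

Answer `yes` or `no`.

Initial: VV[0]=[0, 0, 0]
Initial: VV[1]=[0, 0, 0]
Initial: VV[2]=[0, 0, 0]
Event 1: SEND 0->2: VV[0][0]++ -> VV[0]=[1, 0, 0], msg_vec=[1, 0, 0]; VV[2]=max(VV[2],msg_vec) then VV[2][2]++ -> VV[2]=[1, 0, 1]
Event 2: LOCAL 1: VV[1][1]++ -> VV[1]=[0, 1, 0]
Event 3: SEND 1->2: VV[1][1]++ -> VV[1]=[0, 2, 0], msg_vec=[0, 2, 0]; VV[2]=max(VV[2],msg_vec) then VV[2][2]++ -> VV[2]=[1, 2, 2]
Event 4: SEND 0->1: VV[0][0]++ -> VV[0]=[2, 0, 0], msg_vec=[2, 0, 0]; VV[1]=max(VV[1],msg_vec) then VV[1][1]++ -> VV[1]=[2, 3, 0]
Event 5: LOCAL 0: VV[0][0]++ -> VV[0]=[3, 0, 0]
Event 2 stamp: [0, 1, 0]
Event 4 stamp: [2, 0, 0]
[0, 1, 0] <= [2, 0, 0]? False. Equal? False. Happens-before: False

Answer: no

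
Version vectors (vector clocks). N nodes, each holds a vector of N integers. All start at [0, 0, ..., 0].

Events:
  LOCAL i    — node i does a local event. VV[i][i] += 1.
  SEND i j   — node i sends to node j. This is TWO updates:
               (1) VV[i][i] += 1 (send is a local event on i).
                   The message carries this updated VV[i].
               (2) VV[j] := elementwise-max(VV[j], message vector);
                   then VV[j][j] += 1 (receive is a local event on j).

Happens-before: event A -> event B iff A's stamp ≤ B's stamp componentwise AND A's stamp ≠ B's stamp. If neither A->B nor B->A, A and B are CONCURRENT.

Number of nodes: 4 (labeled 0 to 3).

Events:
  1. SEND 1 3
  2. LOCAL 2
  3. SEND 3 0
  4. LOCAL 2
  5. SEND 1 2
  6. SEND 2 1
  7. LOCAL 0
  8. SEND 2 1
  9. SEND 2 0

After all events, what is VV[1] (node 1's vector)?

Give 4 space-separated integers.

Initial: VV[0]=[0, 0, 0, 0]
Initial: VV[1]=[0, 0, 0, 0]
Initial: VV[2]=[0, 0, 0, 0]
Initial: VV[3]=[0, 0, 0, 0]
Event 1: SEND 1->3: VV[1][1]++ -> VV[1]=[0, 1, 0, 0], msg_vec=[0, 1, 0, 0]; VV[3]=max(VV[3],msg_vec) then VV[3][3]++ -> VV[3]=[0, 1, 0, 1]
Event 2: LOCAL 2: VV[2][2]++ -> VV[2]=[0, 0, 1, 0]
Event 3: SEND 3->0: VV[3][3]++ -> VV[3]=[0, 1, 0, 2], msg_vec=[0, 1, 0, 2]; VV[0]=max(VV[0],msg_vec) then VV[0][0]++ -> VV[0]=[1, 1, 0, 2]
Event 4: LOCAL 2: VV[2][2]++ -> VV[2]=[0, 0, 2, 0]
Event 5: SEND 1->2: VV[1][1]++ -> VV[1]=[0, 2, 0, 0], msg_vec=[0, 2, 0, 0]; VV[2]=max(VV[2],msg_vec) then VV[2][2]++ -> VV[2]=[0, 2, 3, 0]
Event 6: SEND 2->1: VV[2][2]++ -> VV[2]=[0, 2, 4, 0], msg_vec=[0, 2, 4, 0]; VV[1]=max(VV[1],msg_vec) then VV[1][1]++ -> VV[1]=[0, 3, 4, 0]
Event 7: LOCAL 0: VV[0][0]++ -> VV[0]=[2, 1, 0, 2]
Event 8: SEND 2->1: VV[2][2]++ -> VV[2]=[0, 2, 5, 0], msg_vec=[0, 2, 5, 0]; VV[1]=max(VV[1],msg_vec) then VV[1][1]++ -> VV[1]=[0, 4, 5, 0]
Event 9: SEND 2->0: VV[2][2]++ -> VV[2]=[0, 2, 6, 0], msg_vec=[0, 2, 6, 0]; VV[0]=max(VV[0],msg_vec) then VV[0][0]++ -> VV[0]=[3, 2, 6, 2]
Final vectors: VV[0]=[3, 2, 6, 2]; VV[1]=[0, 4, 5, 0]; VV[2]=[0, 2, 6, 0]; VV[3]=[0, 1, 0, 2]

Answer: 0 4 5 0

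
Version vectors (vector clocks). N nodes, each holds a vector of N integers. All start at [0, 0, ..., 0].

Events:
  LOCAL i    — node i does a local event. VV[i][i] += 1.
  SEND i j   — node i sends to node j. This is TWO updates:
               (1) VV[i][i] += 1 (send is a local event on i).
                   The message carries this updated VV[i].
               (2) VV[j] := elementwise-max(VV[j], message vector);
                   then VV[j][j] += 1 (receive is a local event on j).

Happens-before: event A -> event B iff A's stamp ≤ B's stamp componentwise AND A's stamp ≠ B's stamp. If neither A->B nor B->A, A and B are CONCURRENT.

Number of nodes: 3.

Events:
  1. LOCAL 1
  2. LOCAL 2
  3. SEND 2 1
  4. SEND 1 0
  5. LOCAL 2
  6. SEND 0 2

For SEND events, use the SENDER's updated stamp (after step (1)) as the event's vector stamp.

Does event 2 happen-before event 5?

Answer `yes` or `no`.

Answer: yes

Derivation:
Initial: VV[0]=[0, 0, 0]
Initial: VV[1]=[0, 0, 0]
Initial: VV[2]=[0, 0, 0]
Event 1: LOCAL 1: VV[1][1]++ -> VV[1]=[0, 1, 0]
Event 2: LOCAL 2: VV[2][2]++ -> VV[2]=[0, 0, 1]
Event 3: SEND 2->1: VV[2][2]++ -> VV[2]=[0, 0, 2], msg_vec=[0, 0, 2]; VV[1]=max(VV[1],msg_vec) then VV[1][1]++ -> VV[1]=[0, 2, 2]
Event 4: SEND 1->0: VV[1][1]++ -> VV[1]=[0, 3, 2], msg_vec=[0, 3, 2]; VV[0]=max(VV[0],msg_vec) then VV[0][0]++ -> VV[0]=[1, 3, 2]
Event 5: LOCAL 2: VV[2][2]++ -> VV[2]=[0, 0, 3]
Event 6: SEND 0->2: VV[0][0]++ -> VV[0]=[2, 3, 2], msg_vec=[2, 3, 2]; VV[2]=max(VV[2],msg_vec) then VV[2][2]++ -> VV[2]=[2, 3, 4]
Event 2 stamp: [0, 0, 1]
Event 5 stamp: [0, 0, 3]
[0, 0, 1] <= [0, 0, 3]? True. Equal? False. Happens-before: True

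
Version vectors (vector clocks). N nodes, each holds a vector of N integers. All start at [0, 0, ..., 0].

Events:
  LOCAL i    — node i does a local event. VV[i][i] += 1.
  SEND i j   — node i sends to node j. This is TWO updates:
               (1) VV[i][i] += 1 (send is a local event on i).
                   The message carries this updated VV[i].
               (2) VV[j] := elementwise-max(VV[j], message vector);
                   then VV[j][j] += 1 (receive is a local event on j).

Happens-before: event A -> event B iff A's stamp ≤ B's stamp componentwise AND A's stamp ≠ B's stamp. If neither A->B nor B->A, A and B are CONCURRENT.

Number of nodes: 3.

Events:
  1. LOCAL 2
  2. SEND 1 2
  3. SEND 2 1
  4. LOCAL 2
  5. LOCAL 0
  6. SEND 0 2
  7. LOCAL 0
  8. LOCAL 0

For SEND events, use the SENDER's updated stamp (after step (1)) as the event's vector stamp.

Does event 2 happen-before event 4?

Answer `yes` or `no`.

Initial: VV[0]=[0, 0, 0]
Initial: VV[1]=[0, 0, 0]
Initial: VV[2]=[0, 0, 0]
Event 1: LOCAL 2: VV[2][2]++ -> VV[2]=[0, 0, 1]
Event 2: SEND 1->2: VV[1][1]++ -> VV[1]=[0, 1, 0], msg_vec=[0, 1, 0]; VV[2]=max(VV[2],msg_vec) then VV[2][2]++ -> VV[2]=[0, 1, 2]
Event 3: SEND 2->1: VV[2][2]++ -> VV[2]=[0, 1, 3], msg_vec=[0, 1, 3]; VV[1]=max(VV[1],msg_vec) then VV[1][1]++ -> VV[1]=[0, 2, 3]
Event 4: LOCAL 2: VV[2][2]++ -> VV[2]=[0, 1, 4]
Event 5: LOCAL 0: VV[0][0]++ -> VV[0]=[1, 0, 0]
Event 6: SEND 0->2: VV[0][0]++ -> VV[0]=[2, 0, 0], msg_vec=[2, 0, 0]; VV[2]=max(VV[2],msg_vec) then VV[2][2]++ -> VV[2]=[2, 1, 5]
Event 7: LOCAL 0: VV[0][0]++ -> VV[0]=[3, 0, 0]
Event 8: LOCAL 0: VV[0][0]++ -> VV[0]=[4, 0, 0]
Event 2 stamp: [0, 1, 0]
Event 4 stamp: [0, 1, 4]
[0, 1, 0] <= [0, 1, 4]? True. Equal? False. Happens-before: True

Answer: yes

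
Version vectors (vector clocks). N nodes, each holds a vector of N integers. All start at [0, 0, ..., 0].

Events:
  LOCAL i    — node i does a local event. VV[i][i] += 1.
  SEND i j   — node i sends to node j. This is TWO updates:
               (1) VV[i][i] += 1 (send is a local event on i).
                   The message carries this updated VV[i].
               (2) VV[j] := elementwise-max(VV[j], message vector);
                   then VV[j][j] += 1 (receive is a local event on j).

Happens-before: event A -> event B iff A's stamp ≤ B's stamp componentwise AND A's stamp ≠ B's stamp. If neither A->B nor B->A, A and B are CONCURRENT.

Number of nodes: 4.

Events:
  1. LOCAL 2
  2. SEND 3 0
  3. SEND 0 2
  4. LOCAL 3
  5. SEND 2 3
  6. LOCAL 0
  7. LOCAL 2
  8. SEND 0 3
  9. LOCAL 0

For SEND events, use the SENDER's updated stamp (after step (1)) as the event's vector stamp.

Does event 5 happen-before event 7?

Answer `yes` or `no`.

Answer: yes

Derivation:
Initial: VV[0]=[0, 0, 0, 0]
Initial: VV[1]=[0, 0, 0, 0]
Initial: VV[2]=[0, 0, 0, 0]
Initial: VV[3]=[0, 0, 0, 0]
Event 1: LOCAL 2: VV[2][2]++ -> VV[2]=[0, 0, 1, 0]
Event 2: SEND 3->0: VV[3][3]++ -> VV[3]=[0, 0, 0, 1], msg_vec=[0, 0, 0, 1]; VV[0]=max(VV[0],msg_vec) then VV[0][0]++ -> VV[0]=[1, 0, 0, 1]
Event 3: SEND 0->2: VV[0][0]++ -> VV[0]=[2, 0, 0, 1], msg_vec=[2, 0, 0, 1]; VV[2]=max(VV[2],msg_vec) then VV[2][2]++ -> VV[2]=[2, 0, 2, 1]
Event 4: LOCAL 3: VV[3][3]++ -> VV[3]=[0, 0, 0, 2]
Event 5: SEND 2->3: VV[2][2]++ -> VV[2]=[2, 0, 3, 1], msg_vec=[2, 0, 3, 1]; VV[3]=max(VV[3],msg_vec) then VV[3][3]++ -> VV[3]=[2, 0, 3, 3]
Event 6: LOCAL 0: VV[0][0]++ -> VV[0]=[3, 0, 0, 1]
Event 7: LOCAL 2: VV[2][2]++ -> VV[2]=[2, 0, 4, 1]
Event 8: SEND 0->3: VV[0][0]++ -> VV[0]=[4, 0, 0, 1], msg_vec=[4, 0, 0, 1]; VV[3]=max(VV[3],msg_vec) then VV[3][3]++ -> VV[3]=[4, 0, 3, 4]
Event 9: LOCAL 0: VV[0][0]++ -> VV[0]=[5, 0, 0, 1]
Event 5 stamp: [2, 0, 3, 1]
Event 7 stamp: [2, 0, 4, 1]
[2, 0, 3, 1] <= [2, 0, 4, 1]? True. Equal? False. Happens-before: True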